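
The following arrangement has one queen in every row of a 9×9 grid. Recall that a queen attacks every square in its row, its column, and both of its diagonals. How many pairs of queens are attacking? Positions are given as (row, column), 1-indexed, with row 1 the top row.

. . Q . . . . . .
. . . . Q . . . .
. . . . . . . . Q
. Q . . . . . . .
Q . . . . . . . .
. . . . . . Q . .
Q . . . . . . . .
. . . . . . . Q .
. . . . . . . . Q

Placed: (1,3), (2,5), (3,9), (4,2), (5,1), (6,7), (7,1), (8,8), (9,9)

4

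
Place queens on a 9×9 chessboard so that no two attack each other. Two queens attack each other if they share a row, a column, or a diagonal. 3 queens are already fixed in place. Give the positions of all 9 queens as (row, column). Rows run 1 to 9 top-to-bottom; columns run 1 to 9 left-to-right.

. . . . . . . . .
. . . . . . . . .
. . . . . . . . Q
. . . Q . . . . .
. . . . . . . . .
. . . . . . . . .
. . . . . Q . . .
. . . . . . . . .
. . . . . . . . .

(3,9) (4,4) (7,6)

(1,5) (2,3) (3,9) (4,4) (5,2) (6,8) (7,6) (8,1) (9,7)

Row 1: attacked by (3,9)→{7,9}; (4,4)→{1,4,7}; (7,6)→{6}. Safe: 2, 3, 5, 8. Place at column 5.
Row 2: attacked by (1,5)→{4,5,6}; (3,9)→{8,9}; (4,4)→{2,4,6}; (7,6)→{1,6}. Safe: 3, 7. Place at column 3.
Row 5: attacked by (1,5)→{1,5,9}; (2,3)→{3,6}; (3,9)→{7,9}; (4,4)→{3,4,5}; (7,6)→{4,6,8}. Safe: 2. Place at column 2.
Row 6: attacked by (1,5)→{5}; (2,3)→{3,7}; (3,9)→{6,9}; (4,4)→{2,4,6}; (5,2)→{1,2,3}; (7,6)→{5,6,7}. Safe: 8. Place at column 8.
Row 8: attacked by (1,5)→{5}; (2,3)→{3,9}; (3,9)→{4,9}; (4,4)→{4,8}; (5,2)→{2,5}; (6,8)→{6,8}; (7,6)→{5,6,7}. Safe: 1. Place at column 1.
Row 9: attacked by (1,5)→{5}; (2,3)→{3}; (3,9)→{3,9}; (4,4)→{4,9}; (5,2)→{2,6}; (6,8)→{5,8}; (7,6)→{4,6,8}; (8,1)→{1,2}. Safe: 7. Place at column 7.
Columns [5, 3, 9, 4, 2, 8, 6, 1, 7], r−c [-4, -1, -6, 0, 3, -2, 1, 7, 2], r+c [6, 5, 12, 8, 7, 14, 13, 9, 16] are all distinct, so no two queens attack.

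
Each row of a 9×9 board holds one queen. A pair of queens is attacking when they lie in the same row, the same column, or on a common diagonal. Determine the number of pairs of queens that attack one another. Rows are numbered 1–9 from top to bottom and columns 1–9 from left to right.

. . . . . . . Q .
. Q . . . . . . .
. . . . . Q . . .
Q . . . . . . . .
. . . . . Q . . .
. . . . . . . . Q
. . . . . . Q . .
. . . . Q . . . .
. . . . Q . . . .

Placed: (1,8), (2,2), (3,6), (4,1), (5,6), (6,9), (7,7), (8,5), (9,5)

7

Same column: (3,6)–(5,6) (column 6); (8,5)–(9,5) (column 5).
Same diagonal: (1,8)–(3,6) (|1−3| = |8−6| = 2); (2,2)–(7,7) (|2−7| = |2−7| = 5); (3,6)–(6,9) (|3−6| = |6−9| = 3); (4,1)–(8,5) (|4−8| = |1−5| = 4); (7,7)–(9,5) (|7−9| = |7−5| = 2).
Total attacking pairs: 7.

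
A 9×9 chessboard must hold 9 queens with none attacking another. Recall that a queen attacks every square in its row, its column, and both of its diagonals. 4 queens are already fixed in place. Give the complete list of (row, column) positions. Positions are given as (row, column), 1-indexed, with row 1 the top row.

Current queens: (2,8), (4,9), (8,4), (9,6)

Row 1: attacked by (2,8)→{7,8,9}; (4,9)→{6,9}; (8,4)→{4}; (9,6)→{6}. Safe: 1, 2, 3, 5. Place at column 5.
Row 3: attacked by (1,5)→{3,5,7}; (2,8)→{7,8,9}; (4,9)→{8,9}; (8,4)→{4,9}; (9,6)→{6}. Safe: 1, 2. Place at column 2.
Row 5: attacked by (1,5)→{1,5,9}; (2,8)→{5,8}; (3,2)→{2,4}; (4,9)→{8,9}; (8,4)→{1,4,7}; (9,6)→{2,6}. Safe: 3. Place at column 3.
Row 6: attacked by (1,5)→{5}; (2,8)→{4,8}; (3,2)→{2,5}; (4,9)→{7,9}; (5,3)→{2,3,4}; (8,4)→{2,4,6}; (9,6)→{3,6,9}. Safe: 1. Place at column 1.
Row 7: attacked by (1,5)→{5}; (2,8)→{3,8}; (3,2)→{2,6}; (4,9)→{6,9}; (5,3)→{1,3,5}; (6,1)→{1,2}; (8,4)→{3,4,5}; (9,6)→{4,6,8}. Safe: 7. Place at column 7.
Columns [5, 8, 2, 9, 3, 1, 7, 4, 6], r−c [-4, -6, 1, -5, 2, 5, 0, 4, 3], r+c [6, 10, 5, 13, 8, 7, 14, 12, 15] are all distinct, so no two queens attack.

(1,5) (2,8) (3,2) (4,9) (5,3) (6,1) (7,7) (8,4) (9,6)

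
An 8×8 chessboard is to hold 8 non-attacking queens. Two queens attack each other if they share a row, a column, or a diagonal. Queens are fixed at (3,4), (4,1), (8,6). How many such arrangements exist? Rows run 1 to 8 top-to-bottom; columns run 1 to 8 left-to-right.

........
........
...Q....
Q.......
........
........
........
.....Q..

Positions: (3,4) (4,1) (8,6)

Branch on row 1: col 3 → 0; col 5 → 0; col 7 → 1; col 8 → 1.
Sum: 0 + 0 + 1 + 1 = 2.

2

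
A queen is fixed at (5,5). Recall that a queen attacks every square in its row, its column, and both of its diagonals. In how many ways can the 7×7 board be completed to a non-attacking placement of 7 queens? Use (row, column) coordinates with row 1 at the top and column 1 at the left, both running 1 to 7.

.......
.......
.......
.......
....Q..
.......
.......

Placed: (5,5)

Branch on row 1: col 2 → 1; col 3 → 2; col 4 → 1; col 6 → 1; col 7 → 1.
Sum: 1 + 2 + 1 + 1 + 1 = 6.

6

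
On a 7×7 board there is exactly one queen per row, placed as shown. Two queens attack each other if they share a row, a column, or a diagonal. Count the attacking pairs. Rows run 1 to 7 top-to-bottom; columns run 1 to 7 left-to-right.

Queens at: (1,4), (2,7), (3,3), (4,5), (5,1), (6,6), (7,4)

4

Same column: (1,4)–(7,4) (column 4).
Same diagonal: (2,7)–(4,5) (|2−4| = |7−5| = 2); (3,3)–(5,1) (|3−5| = |3−1| = 2); (3,3)–(6,6) (|3−6| = |3−6| = 3).
Total attacking pairs: 4.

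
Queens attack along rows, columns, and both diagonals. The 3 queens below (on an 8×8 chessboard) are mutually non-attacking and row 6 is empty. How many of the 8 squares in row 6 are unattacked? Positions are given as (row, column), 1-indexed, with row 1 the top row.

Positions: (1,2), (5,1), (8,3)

3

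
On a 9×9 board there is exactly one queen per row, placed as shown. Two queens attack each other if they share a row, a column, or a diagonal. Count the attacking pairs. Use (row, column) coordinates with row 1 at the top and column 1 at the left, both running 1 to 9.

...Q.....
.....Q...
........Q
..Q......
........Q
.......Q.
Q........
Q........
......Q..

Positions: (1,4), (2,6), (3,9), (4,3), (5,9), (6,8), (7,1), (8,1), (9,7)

5

Same column: (3,9)–(5,9) (column 9); (7,1)–(8,1) (column 1).
Same diagonal: (2,6)–(5,9) (|2−5| = |6−9| = 3); (2,6)–(7,1) (|2−7| = |6−1| = 5); (5,9)–(6,8) (|5−6| = |9−8| = 1).
Total attacking pairs: 5.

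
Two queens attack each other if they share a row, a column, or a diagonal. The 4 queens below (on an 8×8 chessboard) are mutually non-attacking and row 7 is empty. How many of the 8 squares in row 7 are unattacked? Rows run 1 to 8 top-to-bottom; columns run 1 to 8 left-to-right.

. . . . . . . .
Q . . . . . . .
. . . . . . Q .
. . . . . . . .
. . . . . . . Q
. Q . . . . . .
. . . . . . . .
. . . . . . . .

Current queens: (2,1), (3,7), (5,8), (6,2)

(2,1) attacks row 7 at column 1 and diagonals 6.
(3,7) attacks row 7 at column 7 and diagonals 3.
(5,8) attacks row 7 at column 8 and diagonals 6.
(6,2) attacks row 7 at column 2 and diagonals 1, 3.
Attacked columns: {1, 2, 3, 6, 7, 8}. Safe: {4, 5}.

2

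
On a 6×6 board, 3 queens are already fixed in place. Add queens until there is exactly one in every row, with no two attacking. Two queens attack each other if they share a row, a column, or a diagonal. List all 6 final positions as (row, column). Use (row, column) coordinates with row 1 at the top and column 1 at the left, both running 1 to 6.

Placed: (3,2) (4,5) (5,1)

(1,3) (2,6) (3,2) (4,5) (5,1) (6,4)

Row 1: attacked by (3,2)→{2,4}; (4,5)→{2,5}; (5,1)→{1,5}. Safe: 3, 6. Place at column 3.
Row 2: attacked by (1,3)→{2,3,4}; (3,2)→{1,2,3}; (4,5)→{3,5}; (5,1)→{1,4}. Safe: 6. Place at column 6.
Row 6: attacked by (1,3)→{3}; (2,6)→{2,6}; (3,2)→{2,5}; (4,5)→{3,5}; (5,1)→{1,2}. Safe: 4. Place at column 4.
Columns [3, 6, 2, 5, 1, 4], r−c [-2, -4, 1, -1, 4, 2], r+c [4, 8, 5, 9, 6, 10] are all distinct, so no two queens attack.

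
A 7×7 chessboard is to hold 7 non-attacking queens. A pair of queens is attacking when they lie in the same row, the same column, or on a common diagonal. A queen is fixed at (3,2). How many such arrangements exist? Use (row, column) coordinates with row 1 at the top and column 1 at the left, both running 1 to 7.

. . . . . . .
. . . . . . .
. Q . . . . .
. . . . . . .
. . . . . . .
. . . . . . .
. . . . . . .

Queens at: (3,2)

Branch on row 1: col 1 → 1; col 3 → 2; col 5 → 2; col 6 → 1; col 7 → 0.
Sum: 1 + 2 + 2 + 1 + 0 = 6.

6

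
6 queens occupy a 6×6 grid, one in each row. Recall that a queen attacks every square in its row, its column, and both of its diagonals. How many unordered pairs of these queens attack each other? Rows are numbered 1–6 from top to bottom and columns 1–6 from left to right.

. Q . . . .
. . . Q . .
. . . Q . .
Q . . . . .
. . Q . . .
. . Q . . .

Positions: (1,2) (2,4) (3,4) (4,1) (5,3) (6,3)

Same column: (2,4)–(3,4) (column 4); (5,3)–(6,3) (column 3).
Same diagonal: (1,2)–(3,4) (|1−3| = |2−4| = 2); (4,1)–(6,3) (|4−6| = |1−3| = 2).
Total attacking pairs: 4.

4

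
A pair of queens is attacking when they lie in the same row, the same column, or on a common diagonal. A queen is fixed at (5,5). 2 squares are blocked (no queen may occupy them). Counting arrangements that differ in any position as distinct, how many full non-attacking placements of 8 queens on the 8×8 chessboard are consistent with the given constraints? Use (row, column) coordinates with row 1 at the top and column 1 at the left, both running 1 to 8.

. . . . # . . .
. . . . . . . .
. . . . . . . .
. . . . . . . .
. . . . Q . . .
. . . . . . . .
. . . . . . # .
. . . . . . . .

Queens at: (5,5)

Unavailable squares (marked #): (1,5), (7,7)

8

Branch on row 1: col 2 → 0; col 3 → 3; col 4 → 1; col 6 → 3; col 7 → 1; col 8 → 0.
Sum: 0 + 3 + 1 + 3 + 1 + 0 = 8.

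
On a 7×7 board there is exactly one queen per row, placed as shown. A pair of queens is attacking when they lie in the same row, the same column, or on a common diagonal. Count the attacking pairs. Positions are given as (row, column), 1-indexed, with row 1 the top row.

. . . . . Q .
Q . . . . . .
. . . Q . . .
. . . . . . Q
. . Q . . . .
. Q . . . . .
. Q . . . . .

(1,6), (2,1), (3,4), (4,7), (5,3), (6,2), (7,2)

3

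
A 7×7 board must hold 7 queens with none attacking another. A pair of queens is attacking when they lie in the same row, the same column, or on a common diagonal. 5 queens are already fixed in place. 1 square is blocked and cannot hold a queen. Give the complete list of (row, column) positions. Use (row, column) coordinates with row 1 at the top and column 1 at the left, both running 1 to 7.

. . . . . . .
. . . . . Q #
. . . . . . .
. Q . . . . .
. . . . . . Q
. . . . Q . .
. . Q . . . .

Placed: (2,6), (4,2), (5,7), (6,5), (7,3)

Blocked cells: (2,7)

Row 1: attacked by (2,6)→{5,6,7}; (4,2)→{2,5}; (5,7)→{3,7}; (6,5)→{5}; (7,3)→{3}. Safe: 1, 4. Place at column 1.
Row 3: attacked by (1,1)→{1,3}; (2,6)→{5,6,7}; (4,2)→{1,2,3}; (5,7)→{5,7}; (6,5)→{2,5}; (7,3)→{3,7}. Safe: 4. Place at column 4.
Columns [1, 6, 4, 2, 7, 5, 3], r−c [0, -4, -1, 2, -2, 1, 4], r+c [2, 8, 7, 6, 12, 11, 10] are all distinct, so no two queens attack.

(1,1) (2,6) (3,4) (4,2) (5,7) (6,5) (7,3)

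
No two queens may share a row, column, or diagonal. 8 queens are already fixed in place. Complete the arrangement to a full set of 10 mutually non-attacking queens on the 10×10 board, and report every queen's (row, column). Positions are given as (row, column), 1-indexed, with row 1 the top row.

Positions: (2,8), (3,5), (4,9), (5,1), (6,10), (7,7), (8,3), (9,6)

(1,4) (2,8) (3,5) (4,9) (5,1) (6,10) (7,7) (8,3) (9,6) (10,2)

Row 1: attacked by (2,8)→{7,8,9}; (3,5)→{3,5,7}; (4,9)→{6,9}; (5,1)→{1,5}; (6,10)→{5,10}; (7,7)→{1,7}; (8,3)→{3,10}; (9,6)→{6}. Safe: 2, 4. Place at column 4.
Row 10: attacked by (1,4)→{4}; (2,8)→{8}; (3,5)→{5}; (4,9)→{3,9}; (5,1)→{1,6}; (6,10)→{6,10}; (7,7)→{4,7,10}; (8,3)→{1,3,5}; (9,6)→{5,6,7}. Safe: 2. Place at column 2.
Columns [4, 8, 5, 9, 1, 10, 7, 3, 6, 2], r−c [-3, -6, -2, -5, 4, -4, 0, 5, 3, 8], r+c [5, 10, 8, 13, 6, 16, 14, 11, 15, 12] are all distinct, so no two queens attack.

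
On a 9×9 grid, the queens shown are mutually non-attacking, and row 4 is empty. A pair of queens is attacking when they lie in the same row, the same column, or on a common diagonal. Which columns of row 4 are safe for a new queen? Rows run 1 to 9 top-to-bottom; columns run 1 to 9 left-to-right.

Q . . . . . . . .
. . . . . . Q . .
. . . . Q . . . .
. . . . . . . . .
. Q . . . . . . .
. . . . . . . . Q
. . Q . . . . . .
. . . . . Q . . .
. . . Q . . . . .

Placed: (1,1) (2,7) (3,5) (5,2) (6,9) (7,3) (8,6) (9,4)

(1,1) attacks row 4 at column 1 and diagonals 4.
(2,7) attacks row 4 at column 7 and diagonals 5, 9.
(3,5) attacks row 4 at column 5 and diagonals 4, 6.
(5,2) attacks row 4 at column 2 and diagonals 1, 3.
(6,9) attacks row 4 at column 9 and diagonals 7.
(7,3) attacks row 4 at column 3 and diagonals 6.
(8,6) attacks row 4 at column 6 and diagonals 2.
(9,4) attacks row 4 at column 4 and diagonals 9.
Attacked columns: {1, 2, 3, 4, 5, 6, 7, 9}. Safe: {8}.

columns 8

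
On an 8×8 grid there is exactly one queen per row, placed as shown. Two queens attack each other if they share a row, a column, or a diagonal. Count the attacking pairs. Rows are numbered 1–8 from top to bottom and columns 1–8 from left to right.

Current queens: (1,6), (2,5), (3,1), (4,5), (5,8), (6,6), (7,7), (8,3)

5

Same column: (1,6)–(6,6) (column 6); (2,5)–(4,5) (column 5).
Same diagonal: (1,6)–(2,5) (|1−2| = |6−5| = 1); (2,5)–(5,8) (|2−5| = |5−8| = 3); (6,6)–(7,7) (|6−7| = |6−7| = 1).
Total attacking pairs: 5.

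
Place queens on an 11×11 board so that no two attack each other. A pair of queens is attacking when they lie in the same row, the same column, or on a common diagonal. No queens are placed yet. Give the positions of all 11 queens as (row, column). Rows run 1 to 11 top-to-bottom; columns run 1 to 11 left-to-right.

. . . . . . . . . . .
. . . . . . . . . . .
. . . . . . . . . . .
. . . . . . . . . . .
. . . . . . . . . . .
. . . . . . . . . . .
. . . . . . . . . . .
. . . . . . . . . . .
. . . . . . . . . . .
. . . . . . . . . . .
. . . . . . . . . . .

(1,7) (2,11) (3,1) (4,8) (5,6) (6,3) (7,9) (8,2) (9,5) (10,10) (11,4)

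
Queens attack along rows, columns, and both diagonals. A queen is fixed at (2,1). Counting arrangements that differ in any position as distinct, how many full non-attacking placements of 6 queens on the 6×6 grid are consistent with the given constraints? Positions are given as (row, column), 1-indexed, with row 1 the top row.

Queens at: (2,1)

1

Branch on row 1: col 3 → 0; col 4 → 1; col 5 → 0; col 6 → 0.
Sum: 0 + 1 + 0 + 0 = 1.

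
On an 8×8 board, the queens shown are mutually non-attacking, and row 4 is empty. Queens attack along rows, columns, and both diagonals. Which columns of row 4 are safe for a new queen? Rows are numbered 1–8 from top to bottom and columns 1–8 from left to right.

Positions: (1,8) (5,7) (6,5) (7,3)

(1,8) attacks row 4 at column 8 and diagonals 5.
(5,7) attacks row 4 at column 7 and diagonals 6, 8.
(6,5) attacks row 4 at column 5 and diagonals 3, 7.
(7,3) attacks row 4 at column 3 and diagonals 6.
Attacked columns: {3, 5, 6, 7, 8}. Safe: {1, 2, 4}.

columns 1, 2, 4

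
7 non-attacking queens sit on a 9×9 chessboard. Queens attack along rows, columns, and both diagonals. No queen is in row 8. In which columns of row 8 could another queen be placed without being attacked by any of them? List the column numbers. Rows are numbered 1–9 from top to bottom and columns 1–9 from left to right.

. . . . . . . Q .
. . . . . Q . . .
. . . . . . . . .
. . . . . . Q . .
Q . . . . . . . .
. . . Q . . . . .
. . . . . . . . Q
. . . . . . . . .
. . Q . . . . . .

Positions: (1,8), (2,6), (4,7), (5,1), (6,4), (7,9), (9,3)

columns 5

(1,8) attacks row 8 at column 8 and diagonals 1.
(2,6) attacks row 8 at column 6.
(4,7) attacks row 8 at column 7 and diagonals 3.
(5,1) attacks row 8 at column 1 and diagonals 4.
(6,4) attacks row 8 at column 4 and diagonals 2, 6.
(7,9) attacks row 8 at column 9 and diagonals 8.
(9,3) attacks row 8 at column 3 and diagonals 2, 4.
Attacked columns: {1, 2, 3, 4, 6, 7, 8, 9}. Safe: {5}.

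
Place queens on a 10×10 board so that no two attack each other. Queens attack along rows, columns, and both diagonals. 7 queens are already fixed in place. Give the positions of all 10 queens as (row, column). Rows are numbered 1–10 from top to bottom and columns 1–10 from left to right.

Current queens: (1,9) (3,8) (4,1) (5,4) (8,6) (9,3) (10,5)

(1,9) (2,2) (3,8) (4,1) (5,4) (6,7) (7,10) (8,6) (9,3) (10,5)

Row 2: attacked by (1,9)→{8,9,10}; (3,8)→{7,8,9}; (4,1)→{1,3}; (5,4)→{1,4,7}; (8,6)→{6}; (9,3)→{3,10}; (10,5)→{5}. Safe: 2. Place at column 2.
Row 6: attacked by (1,9)→{4,9}; (2,2)→{2,6}; (3,8)→{5,8}; (4,1)→{1,3}; (5,4)→{3,4,5}; (8,6)→{4,6,8}; (9,3)→{3,6}; (10,5)→{1,5,9}. Safe: 7, 10. Place at column 7.
Row 7: attacked by (1,9)→{3,9}; (2,2)→{2,7}; (3,8)→{4,8}; (4,1)→{1,4}; (5,4)→{2,4,6}; (6,7)→{6,7,8}; (8,6)→{5,6,7}; (9,3)→{1,3,5}; (10,5)→{2,5,8}. Safe: 10. Place at column 10.
Columns [9, 2, 8, 1, 4, 7, 10, 6, 3, 5], r−c [-8, 0, -5, 3, 1, -1, -3, 2, 6, 5], r+c [10, 4, 11, 5, 9, 13, 17, 14, 12, 15] are all distinct, so no two queens attack.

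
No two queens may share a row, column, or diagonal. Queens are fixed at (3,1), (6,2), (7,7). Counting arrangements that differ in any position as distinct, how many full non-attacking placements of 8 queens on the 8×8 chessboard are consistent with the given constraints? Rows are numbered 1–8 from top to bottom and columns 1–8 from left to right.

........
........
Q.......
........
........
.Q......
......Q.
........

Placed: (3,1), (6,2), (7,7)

Branch on row 1: col 4 → 1; col 5 → 0; col 6 → 2; col 8 → 1.
Sum: 1 + 0 + 2 + 1 = 4.

4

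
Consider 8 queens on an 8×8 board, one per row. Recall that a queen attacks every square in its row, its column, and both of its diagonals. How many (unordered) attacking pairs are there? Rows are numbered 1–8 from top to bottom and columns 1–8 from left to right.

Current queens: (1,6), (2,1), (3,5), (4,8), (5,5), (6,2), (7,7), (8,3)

3

Same column: (3,5)–(5,5) (column 5).
Same diagonal: (3,5)–(6,2) (|3−6| = |5−2| = 3); (5,5)–(7,7) (|5−7| = |5−7| = 2).
Total attacking pairs: 3.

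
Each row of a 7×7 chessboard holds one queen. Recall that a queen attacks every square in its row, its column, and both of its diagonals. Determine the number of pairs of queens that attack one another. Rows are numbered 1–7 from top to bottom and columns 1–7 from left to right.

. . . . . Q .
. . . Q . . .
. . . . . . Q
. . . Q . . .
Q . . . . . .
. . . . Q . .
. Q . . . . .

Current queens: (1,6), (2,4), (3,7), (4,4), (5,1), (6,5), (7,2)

Same column: (2,4)–(4,4) (column 4).
Same diagonal: (2,4)–(5,1) (|2−5| = |4−1| = 3).
Total attacking pairs: 2.

2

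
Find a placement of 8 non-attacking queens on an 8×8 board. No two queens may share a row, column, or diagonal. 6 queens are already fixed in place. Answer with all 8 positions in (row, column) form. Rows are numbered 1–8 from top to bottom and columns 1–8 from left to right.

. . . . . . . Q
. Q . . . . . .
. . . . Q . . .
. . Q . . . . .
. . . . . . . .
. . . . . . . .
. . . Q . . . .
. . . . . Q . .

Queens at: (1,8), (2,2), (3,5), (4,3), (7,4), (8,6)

(1,8) (2,2) (3,5) (4,3) (5,1) (6,7) (7,4) (8,6)

Row 5: attacked by (1,8)→{4,8}; (2,2)→{2,5}; (3,5)→{3,5,7}; (4,3)→{2,3,4}; (7,4)→{2,4,6}; (8,6)→{3,6}. Safe: 1. Place at column 1.
Row 6: attacked by (1,8)→{3,8}; (2,2)→{2,6}; (3,5)→{2,5,8}; (4,3)→{1,3,5}; (5,1)→{1,2}; (7,4)→{3,4,5}; (8,6)→{4,6,8}. Safe: 7. Place at column 7.
Columns [8, 2, 5, 3, 1, 7, 4, 6], r−c [-7, 0, -2, 1, 4, -1, 3, 2], r+c [9, 4, 8, 7, 6, 13, 11, 14] are all distinct, so no two queens attack.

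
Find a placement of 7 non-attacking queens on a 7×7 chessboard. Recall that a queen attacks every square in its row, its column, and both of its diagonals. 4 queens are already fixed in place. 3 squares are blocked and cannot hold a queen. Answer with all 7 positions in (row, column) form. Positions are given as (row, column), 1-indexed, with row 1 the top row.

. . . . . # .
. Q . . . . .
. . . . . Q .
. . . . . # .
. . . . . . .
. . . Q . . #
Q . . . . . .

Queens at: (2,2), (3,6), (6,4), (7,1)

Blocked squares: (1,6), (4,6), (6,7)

(1,5) (2,2) (3,6) (4,3) (5,7) (6,4) (7,1)

Row 1: attacked by (2,2)→{1,2,3}; (3,6)→{4,6}; (6,4)→{4}; (7,1)→{1,7}. Blocked: 6. Safe: 5. Place at column 5.
Row 4: attacked by (1,5)→{2,5}; (2,2)→{2,4}; (3,6)→{5,6,7}; (6,4)→{2,4,6}; (7,1)→{1,4}. Blocked: 6. Safe: 3. Place at column 3.
Row 5: attacked by (1,5)→{1,5}; (2,2)→{2,5}; (3,6)→{4,6}; (4,3)→{2,3,4}; (6,4)→{3,4,5}; (7,1)→{1,3}. Safe: 7. Place at column 7.
Columns [5, 2, 6, 3, 7, 4, 1], r−c [-4, 0, -3, 1, -2, 2, 6], r+c [6, 4, 9, 7, 12, 10, 8] are all distinct, so no two queens attack.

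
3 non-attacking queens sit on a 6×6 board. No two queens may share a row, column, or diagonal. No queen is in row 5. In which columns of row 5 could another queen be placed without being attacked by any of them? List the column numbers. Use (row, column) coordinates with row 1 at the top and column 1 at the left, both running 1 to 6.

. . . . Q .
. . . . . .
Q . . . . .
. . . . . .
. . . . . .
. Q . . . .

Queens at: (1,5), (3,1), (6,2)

(1,5) attacks row 5 at column 5 and diagonals 1.
(3,1) attacks row 5 at column 1 and diagonals 3.
(6,2) attacks row 5 at column 2 and diagonals 1, 3.
Attacked columns: {1, 2, 3, 5}. Safe: {4, 6}.

columns 4, 6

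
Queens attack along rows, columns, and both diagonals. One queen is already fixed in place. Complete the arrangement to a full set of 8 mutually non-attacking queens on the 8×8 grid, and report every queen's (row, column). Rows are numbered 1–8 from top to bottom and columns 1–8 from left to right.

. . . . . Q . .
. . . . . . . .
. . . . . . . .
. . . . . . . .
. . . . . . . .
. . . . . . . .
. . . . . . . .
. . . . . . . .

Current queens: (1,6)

(1,6) (2,1) (3,5) (4,2) (5,8) (6,3) (7,7) (8,4)

Row 2: attacked by (1,6)→{5,6,7}. Safe: 1, 2, 3, 4, 8. Place at column 1.
Row 3: attacked by (1,6)→{4,6,8}; (2,1)→{1,2}. Safe: 3, 5, 7. Place at column 5.
Row 4: attacked by (1,6)→{3,6}; (2,1)→{1,3}; (3,5)→{4,5,6}. Safe: 2, 7, 8. Place at column 2.
Row 5: attacked by (1,6)→{2,6}; (2,1)→{1,4}; (3,5)→{3,5,7}; (4,2)→{1,2,3}. Safe: 8. Place at column 8.
Row 6: attacked by (1,6)→{1,6}; (2,1)→{1,5}; (3,5)→{2,5,8}; (4,2)→{2,4}; (5,8)→{7,8}. Safe: 3. Place at column 3.
Row 7: attacked by (1,6)→{6}; (2,1)→{1,6}; (3,5)→{1,5}; (4,2)→{2,5}; (5,8)→{6,8}; (6,3)→{2,3,4}. Safe: 7. Place at column 7.
Row 8: attacked by (1,6)→{6}; (2,1)→{1,7}; (3,5)→{5}; (4,2)→{2,6}; (5,8)→{5,8}; (6,3)→{1,3,5}; (7,7)→{6,7,8}. Safe: 4. Place at column 4.
Columns [6, 1, 5, 2, 8, 3, 7, 4], r−c [-5, 1, -2, 2, -3, 3, 0, 4], r+c [7, 3, 8, 6, 13, 9, 14, 12] are all distinct, so no two queens attack.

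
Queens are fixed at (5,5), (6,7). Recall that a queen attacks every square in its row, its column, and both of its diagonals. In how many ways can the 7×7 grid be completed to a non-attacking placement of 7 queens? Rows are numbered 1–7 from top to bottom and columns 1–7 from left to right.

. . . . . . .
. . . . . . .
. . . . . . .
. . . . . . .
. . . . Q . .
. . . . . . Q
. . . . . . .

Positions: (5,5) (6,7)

Branch on row 1: col 3 → 1; col 4 → 1; col 6 → 0.
Sum: 1 + 1 + 0 = 2.

2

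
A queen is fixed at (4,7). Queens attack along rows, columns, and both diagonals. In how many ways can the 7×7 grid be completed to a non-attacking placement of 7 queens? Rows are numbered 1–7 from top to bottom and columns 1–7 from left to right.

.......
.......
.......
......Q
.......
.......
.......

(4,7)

Branch on row 1: col 1 → 1; col 2 → 2; col 3 → 0; col 5 → 1; col 6 → 2.
Sum: 1 + 2 + 0 + 1 + 2 = 6.

6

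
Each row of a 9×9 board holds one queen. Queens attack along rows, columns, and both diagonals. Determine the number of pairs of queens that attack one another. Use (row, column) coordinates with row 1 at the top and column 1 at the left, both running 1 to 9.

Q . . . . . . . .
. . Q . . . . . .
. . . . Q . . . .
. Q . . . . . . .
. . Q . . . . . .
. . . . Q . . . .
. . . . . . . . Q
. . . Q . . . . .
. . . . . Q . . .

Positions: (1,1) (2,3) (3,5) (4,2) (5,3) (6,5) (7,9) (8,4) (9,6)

5

Same column: (2,3)–(5,3) (column 3); (3,5)–(6,5) (column 5).
Same diagonal: (3,5)–(5,3) (|3−5| = |5−3| = 2); (3,5)–(7,9) (|3−7| = |5−9| = 4); (4,2)–(5,3) (|4−5| = |2−3| = 1).
Total attacking pairs: 5.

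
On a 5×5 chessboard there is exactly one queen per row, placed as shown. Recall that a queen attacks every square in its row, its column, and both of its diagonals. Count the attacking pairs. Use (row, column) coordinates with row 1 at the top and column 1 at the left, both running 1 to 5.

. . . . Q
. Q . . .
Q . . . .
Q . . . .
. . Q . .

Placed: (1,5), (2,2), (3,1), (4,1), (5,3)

3

Same column: (3,1)–(4,1) (column 1).
Same diagonal: (2,2)–(3,1) (|2−3| = |2−1| = 1); (3,1)–(5,3) (|3−5| = |1−3| = 2).
Total attacking pairs: 3.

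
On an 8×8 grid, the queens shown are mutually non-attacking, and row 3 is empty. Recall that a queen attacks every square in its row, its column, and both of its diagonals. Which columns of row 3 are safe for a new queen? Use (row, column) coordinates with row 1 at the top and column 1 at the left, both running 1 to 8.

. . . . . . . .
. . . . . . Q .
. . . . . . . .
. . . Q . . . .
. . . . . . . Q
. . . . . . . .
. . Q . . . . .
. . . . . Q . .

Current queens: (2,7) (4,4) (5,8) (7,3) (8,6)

(2,7) attacks row 3 at column 7 and diagonals 6, 8.
(4,4) attacks row 3 at column 4 and diagonals 3, 5.
(5,8) attacks row 3 at column 8 and diagonals 6.
(7,3) attacks row 3 at column 3 and diagonals 7.
(8,6) attacks row 3 at column 6 and diagonals 1.
Attacked columns: {1, 3, 4, 5, 6, 7, 8}. Safe: {2}.

columns 2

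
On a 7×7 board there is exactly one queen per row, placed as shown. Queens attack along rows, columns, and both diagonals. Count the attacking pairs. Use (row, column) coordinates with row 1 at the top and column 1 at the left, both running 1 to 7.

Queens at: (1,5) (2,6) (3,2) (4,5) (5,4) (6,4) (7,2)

Same column: (1,5)–(4,5) (column 5); (3,2)–(7,2) (column 2); (5,4)–(6,4) (column 4).
Same diagonal: (1,5)–(2,6) (|1−2| = |5−6| = 1); (3,2)–(5,4) (|3−5| = |2−4| = 2); (4,5)–(5,4) (|4−5| = |5−4| = 1); (4,5)–(7,2) (|4−7| = |5−2| = 3); (5,4)–(7,2) (|5−7| = |4−2| = 2).
Total attacking pairs: 8.

8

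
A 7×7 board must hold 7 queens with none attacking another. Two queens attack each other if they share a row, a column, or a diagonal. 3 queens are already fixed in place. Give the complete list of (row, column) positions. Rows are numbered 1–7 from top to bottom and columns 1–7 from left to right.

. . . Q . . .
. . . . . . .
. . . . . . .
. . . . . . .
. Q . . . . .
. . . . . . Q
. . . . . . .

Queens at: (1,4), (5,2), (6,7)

(1,4) (2,1) (3,3) (4,6) (5,2) (6,7) (7,5)

Row 2: attacked by (1,4)→{3,4,5}; (5,2)→{2,5}; (6,7)→{3,7}. Safe: 1, 6. Place at column 1.
Row 3: attacked by (1,4)→{2,4,6}; (2,1)→{1,2}; (5,2)→{2,4}; (6,7)→{4,7}. Safe: 3, 5. Place at column 3.
Row 4: attacked by (1,4)→{1,4,7}; (2,1)→{1,3}; (3,3)→{2,3,4}; (5,2)→{1,2,3}; (6,7)→{5,7}. Safe: 6. Place at column 6.
Row 7: attacked by (1,4)→{4}; (2,1)→{1,6}; (3,3)→{3,7}; (4,6)→{3,6}; (5,2)→{2,4}; (6,7)→{6,7}. Safe: 5. Place at column 5.
Columns [4, 1, 3, 6, 2, 7, 5], r−c [-3, 1, 0, -2, 3, -1, 2], r+c [5, 3, 6, 10, 7, 13, 12] are all distinct, so no two queens attack.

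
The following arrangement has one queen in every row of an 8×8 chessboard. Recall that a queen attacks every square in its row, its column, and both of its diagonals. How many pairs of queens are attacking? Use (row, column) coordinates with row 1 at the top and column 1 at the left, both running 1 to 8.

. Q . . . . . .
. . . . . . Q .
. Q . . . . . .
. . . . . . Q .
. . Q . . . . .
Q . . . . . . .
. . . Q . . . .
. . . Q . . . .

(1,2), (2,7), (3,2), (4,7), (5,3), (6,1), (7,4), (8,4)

Same column: (1,2)–(3,2) (column 2); (2,7)–(4,7) (column 7); (7,4)–(8,4) (column 4).
Same diagonal: (4,7)–(7,4) (|4−7| = |7−4| = 3).
Total attacking pairs: 4.

4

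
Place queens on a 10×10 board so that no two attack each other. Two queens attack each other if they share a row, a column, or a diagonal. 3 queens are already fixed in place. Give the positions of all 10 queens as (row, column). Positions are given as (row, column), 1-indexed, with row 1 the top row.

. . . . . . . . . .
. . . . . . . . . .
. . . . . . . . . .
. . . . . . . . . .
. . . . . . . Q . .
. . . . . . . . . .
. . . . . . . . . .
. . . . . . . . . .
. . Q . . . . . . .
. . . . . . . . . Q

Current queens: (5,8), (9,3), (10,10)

Row 1: attacked by (5,8)→{4,8}; (9,3)→{3}; (10,10)→{1,10}. Safe: 2, 5, 6, 7, 9. Place at column 5.
Row 2: attacked by (1,5)→{4,5,6}; (5,8)→{5,8}; (9,3)→{3,10}; (10,10)→{2,10}. Safe: 1, 7, 9. Place at column 7.
Row 3: attacked by (1,5)→{3,5,7}; (2,7)→{6,7,8}; (5,8)→{6,8,10}; (9,3)→{3,9}; (10,10)→{3,10}. Safe: 1, 2, 4. Place at column 2.
Row 4: attacked by (1,5)→{2,5,8}; (2,7)→{5,7,9}; (3,2)→{1,2,3}; (5,8)→{7,8,9}; (9,3)→{3,8}; (10,10)→{4,10}. Safe: 6. Place at column 6.
Row 6: attacked by (1,5)→{5,10}; (2,7)→{3,7}; (3,2)→{2,5}; (4,6)→{4,6,8}; (5,8)→{7,8,9}; (9,3)→{3,6}; (10,10)→{6,10}. Safe: 1. Place at column 1.
Row 7: attacked by (1,5)→{5}; (2,7)→{2,7}; (3,2)→{2,6}; (4,6)→{3,6,9}; (5,8)→{6,8,10}; (6,1)→{1,2}; (9,3)→{1,3,5}; (10,10)→{7,10}. Safe: 4. Place at column 4.
Row 8: attacked by (1,5)→{5}; (2,7)→{1,7}; (3,2)→{2,7}; (4,6)→{2,6,10}; (5,8)→{5,8}; (6,1)→{1,3}; (7,4)→{3,4,5}; (9,3)→{2,3,4}; (10,10)→{8,10}. Safe: 9. Place at column 9.
Columns [5, 7, 2, 6, 8, 1, 4, 9, 3, 10], r−c [-4, -5, 1, -2, -3, 5, 3, -1, 6, 0], r+c [6, 9, 5, 10, 13, 7, 11, 17, 12, 20] are all distinct, so no two queens attack.

(1,5) (2,7) (3,2) (4,6) (5,8) (6,1) (7,4) (8,9) (9,3) (10,10)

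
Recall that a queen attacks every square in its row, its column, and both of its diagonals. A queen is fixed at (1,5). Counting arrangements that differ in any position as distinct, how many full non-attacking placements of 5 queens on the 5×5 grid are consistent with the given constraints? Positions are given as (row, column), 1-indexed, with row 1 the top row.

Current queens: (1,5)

2

Branch on row 2: col 1 → 0; col 2 → 1; col 3 → 1.
Sum: 0 + 1 + 1 = 2.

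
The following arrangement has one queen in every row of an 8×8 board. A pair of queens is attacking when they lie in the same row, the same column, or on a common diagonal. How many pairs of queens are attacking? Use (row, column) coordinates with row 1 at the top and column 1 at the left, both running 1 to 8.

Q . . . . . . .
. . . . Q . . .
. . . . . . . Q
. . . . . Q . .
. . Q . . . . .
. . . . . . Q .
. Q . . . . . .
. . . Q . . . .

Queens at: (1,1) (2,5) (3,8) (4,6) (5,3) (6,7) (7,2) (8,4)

All columns are distinct and no two queens satisfy |Δrow| = |Δcol|, so no pair attacks.

0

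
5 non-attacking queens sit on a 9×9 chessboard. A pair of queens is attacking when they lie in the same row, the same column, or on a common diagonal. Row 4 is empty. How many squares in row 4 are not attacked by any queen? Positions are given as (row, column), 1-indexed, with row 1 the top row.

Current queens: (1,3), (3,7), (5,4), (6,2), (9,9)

1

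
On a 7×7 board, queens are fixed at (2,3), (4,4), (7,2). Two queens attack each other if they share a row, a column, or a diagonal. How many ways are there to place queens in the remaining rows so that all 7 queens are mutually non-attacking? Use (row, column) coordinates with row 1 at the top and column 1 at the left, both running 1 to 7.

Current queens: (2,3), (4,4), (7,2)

Branch on row 1: col 5 → 0; col 6 → 2.
Sum: 0 + 2 = 2.

2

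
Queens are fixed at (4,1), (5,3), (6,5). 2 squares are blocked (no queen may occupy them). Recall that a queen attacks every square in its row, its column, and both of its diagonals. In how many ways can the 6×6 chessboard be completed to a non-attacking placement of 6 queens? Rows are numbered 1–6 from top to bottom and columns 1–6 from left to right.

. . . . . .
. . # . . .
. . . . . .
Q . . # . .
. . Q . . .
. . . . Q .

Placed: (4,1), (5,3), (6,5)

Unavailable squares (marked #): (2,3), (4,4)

1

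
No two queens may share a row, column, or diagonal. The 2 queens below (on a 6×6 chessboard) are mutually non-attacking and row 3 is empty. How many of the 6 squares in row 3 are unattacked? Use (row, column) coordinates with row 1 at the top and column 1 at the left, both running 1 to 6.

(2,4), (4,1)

(2,4) attacks row 3 at column 4 and diagonals 3, 5.
(4,1) attacks row 3 at column 1 and diagonals 2.
Attacked columns: {1, 2, 3, 4, 5}. Safe: {6}.

1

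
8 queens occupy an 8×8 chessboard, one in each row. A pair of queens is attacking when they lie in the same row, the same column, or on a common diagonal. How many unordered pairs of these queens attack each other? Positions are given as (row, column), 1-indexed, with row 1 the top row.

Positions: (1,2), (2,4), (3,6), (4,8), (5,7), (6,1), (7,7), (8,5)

Same column: (5,7)–(7,7) (column 7).
Same diagonal: (2,4)–(5,7) (|2−5| = |4−7| = 3); (4,8)–(5,7) (|4−5| = |8−7| = 1).
Total attacking pairs: 3.

3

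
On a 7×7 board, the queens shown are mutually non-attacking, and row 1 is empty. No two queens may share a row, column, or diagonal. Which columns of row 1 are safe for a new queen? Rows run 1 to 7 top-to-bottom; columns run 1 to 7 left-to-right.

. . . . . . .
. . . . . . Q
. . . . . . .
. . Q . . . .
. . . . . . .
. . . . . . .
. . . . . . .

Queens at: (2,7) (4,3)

columns 1, 2, 4, 5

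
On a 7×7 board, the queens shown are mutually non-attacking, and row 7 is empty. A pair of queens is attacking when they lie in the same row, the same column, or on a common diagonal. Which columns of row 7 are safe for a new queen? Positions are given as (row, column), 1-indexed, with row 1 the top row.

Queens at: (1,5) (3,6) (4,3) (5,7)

(1,5) attacks row 7 at column 5.
(3,6) attacks row 7 at column 6 and diagonals 2.
(4,3) attacks row 7 at column 3 and diagonals 6.
(5,7) attacks row 7 at column 7 and diagonals 5.
Attacked columns: {2, 3, 5, 6, 7}. Safe: {1, 4}.

columns 1, 4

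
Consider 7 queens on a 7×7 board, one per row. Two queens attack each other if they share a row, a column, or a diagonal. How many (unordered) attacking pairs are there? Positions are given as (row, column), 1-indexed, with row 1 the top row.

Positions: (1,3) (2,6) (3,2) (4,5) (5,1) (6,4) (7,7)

All columns are distinct and no two queens satisfy |Δrow| = |Δcol|, so no pair attacks.

0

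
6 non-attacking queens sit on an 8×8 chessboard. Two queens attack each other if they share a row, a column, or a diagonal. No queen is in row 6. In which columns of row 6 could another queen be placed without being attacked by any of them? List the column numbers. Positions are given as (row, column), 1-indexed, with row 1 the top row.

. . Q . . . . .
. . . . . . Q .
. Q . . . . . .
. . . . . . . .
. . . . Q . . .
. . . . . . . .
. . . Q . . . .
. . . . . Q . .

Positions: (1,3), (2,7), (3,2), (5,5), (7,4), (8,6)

columns 1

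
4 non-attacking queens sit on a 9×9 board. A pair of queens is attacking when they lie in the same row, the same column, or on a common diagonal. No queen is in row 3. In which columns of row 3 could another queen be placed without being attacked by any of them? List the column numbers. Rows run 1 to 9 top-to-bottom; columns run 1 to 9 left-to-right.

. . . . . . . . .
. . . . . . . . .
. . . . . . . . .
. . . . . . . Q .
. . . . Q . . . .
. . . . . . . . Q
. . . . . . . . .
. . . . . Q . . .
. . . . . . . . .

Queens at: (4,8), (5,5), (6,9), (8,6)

columns 2, 4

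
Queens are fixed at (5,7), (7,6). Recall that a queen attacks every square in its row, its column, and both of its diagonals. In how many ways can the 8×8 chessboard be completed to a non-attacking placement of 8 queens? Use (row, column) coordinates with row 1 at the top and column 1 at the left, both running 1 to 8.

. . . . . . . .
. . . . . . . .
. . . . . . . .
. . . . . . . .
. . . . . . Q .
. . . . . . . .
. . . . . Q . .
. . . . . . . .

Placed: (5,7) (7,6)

Branch on row 1: col 1 → 0; col 2 → 0; col 4 → 1; col 5 → 2; col 8 → 0.
Sum: 0 + 0 + 1 + 2 + 0 = 3.

3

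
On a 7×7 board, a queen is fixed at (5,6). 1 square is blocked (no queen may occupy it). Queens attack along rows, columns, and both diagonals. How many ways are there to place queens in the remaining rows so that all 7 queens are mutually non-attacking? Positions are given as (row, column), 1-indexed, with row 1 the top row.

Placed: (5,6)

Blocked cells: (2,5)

5

Branch on row 1: col 1 → 1; col 3 → 1; col 4 → 2; col 5 → 1; col 7 → 0.
Sum: 1 + 1 + 2 + 1 + 0 = 5.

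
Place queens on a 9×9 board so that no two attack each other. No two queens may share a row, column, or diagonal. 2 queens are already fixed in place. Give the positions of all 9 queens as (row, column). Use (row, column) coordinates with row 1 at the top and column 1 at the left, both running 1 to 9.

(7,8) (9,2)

Row 1: attacked by (7,8)→{2,8}; (9,2)→{2}. Safe: 1, 3, 4, 5, 6, 7, 9. Place at column 7.
Row 2: attacked by (1,7)→{6,7,8}; (7,8)→{3,8}; (9,2)→{2,9}. Safe: 1, 4, 5. Place at column 5.
Row 3: attacked by (1,7)→{5,7,9}; (2,5)→{4,5,6}; (7,8)→{4,8}; (9,2)→{2,8}. Safe: 1, 3. Place at column 1.
Row 4: attacked by (1,7)→{4,7}; (2,5)→{3,5,7}; (3,1)→{1,2}; (7,8)→{5,8}; (9,2)→{2,7}. Safe: 6, 9. Place at column 6.
Row 5: attacked by (1,7)→{3,7}; (2,5)→{2,5,8}; (3,1)→{1,3}; (4,6)→{5,6,7}; (7,8)→{6,8}; (9,2)→{2,6}. Safe: 4, 9. Place at column 9.
Row 6: attacked by (1,7)→{2,7}; (2,5)→{1,5,9}; (3,1)→{1,4}; (4,6)→{4,6,8}; (5,9)→{8,9}; (7,8)→{7,8,9}; (9,2)→{2,5}. Safe: 3. Place at column 3.
Row 8: attacked by (1,7)→{7}; (2,5)→{5}; (3,1)→{1,6}; (4,6)→{2,6}; (5,9)→{6,9}; (6,3)→{1,3,5}; (7,8)→{7,8,9}; (9,2)→{1,2,3}. Safe: 4. Place at column 4.
Columns [7, 5, 1, 6, 9, 3, 8, 4, 2], r−c [-6, -3, 2, -2, -4, 3, -1, 4, 7], r+c [8, 7, 4, 10, 14, 9, 15, 12, 11] are all distinct, so no two queens attack.

(1,7) (2,5) (3,1) (4,6) (5,9) (6,3) (7,8) (8,4) (9,2)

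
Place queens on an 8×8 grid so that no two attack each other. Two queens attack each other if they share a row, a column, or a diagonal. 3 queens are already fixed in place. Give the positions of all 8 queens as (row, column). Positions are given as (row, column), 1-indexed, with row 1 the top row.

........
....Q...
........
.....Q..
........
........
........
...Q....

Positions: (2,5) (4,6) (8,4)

Row 1: attacked by (2,5)→{4,5,6}; (4,6)→{3,6}; (8,4)→{4}. Safe: 1, 2, 7, 8. Place at column 1.
Row 3: attacked by (1,1)→{1,3}; (2,5)→{4,5,6}; (4,6)→{5,6,7}; (8,4)→{4}. Safe: 2, 8. Place at column 8.
Row 5: attacked by (1,1)→{1,5}; (2,5)→{2,5,8}; (3,8)→{6,8}; (4,6)→{5,6,7}; (8,4)→{1,4,7}. Safe: 3. Place at column 3.
Row 6: attacked by (1,1)→{1,6}; (2,5)→{1,5}; (3,8)→{5,8}; (4,6)→{4,6,8}; (5,3)→{2,3,4}; (8,4)→{2,4,6}. Safe: 7. Place at column 7.
Row 7: attacked by (1,1)→{1,7}; (2,5)→{5}; (3,8)→{4,8}; (4,6)→{3,6}; (5,3)→{1,3,5}; (6,7)→{6,7,8}; (8,4)→{3,4,5}. Safe: 2. Place at column 2.
Columns [1, 5, 8, 6, 3, 7, 2, 4], r−c [0, -3, -5, -2, 2, -1, 5, 4], r+c [2, 7, 11, 10, 8, 13, 9, 12] are all distinct, so no two queens attack.

(1,1) (2,5) (3,8) (4,6) (5,3) (6,7) (7,2) (8,4)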